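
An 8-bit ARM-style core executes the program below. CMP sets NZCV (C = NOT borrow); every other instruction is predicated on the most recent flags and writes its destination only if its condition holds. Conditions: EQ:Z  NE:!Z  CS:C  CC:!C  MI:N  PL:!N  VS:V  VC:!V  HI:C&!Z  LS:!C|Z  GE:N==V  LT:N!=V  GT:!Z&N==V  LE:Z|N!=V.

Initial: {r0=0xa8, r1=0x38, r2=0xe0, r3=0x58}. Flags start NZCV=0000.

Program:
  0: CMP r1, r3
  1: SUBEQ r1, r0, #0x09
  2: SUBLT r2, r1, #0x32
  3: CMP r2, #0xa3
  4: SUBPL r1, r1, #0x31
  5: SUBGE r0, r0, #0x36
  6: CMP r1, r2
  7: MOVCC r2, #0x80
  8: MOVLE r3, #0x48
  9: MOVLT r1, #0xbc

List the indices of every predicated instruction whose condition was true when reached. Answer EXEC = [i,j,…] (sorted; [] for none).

[0] flags=1000 → (cmp)
[1] flags=1000 EQ?F → skip
[2] flags=1000 LT?T → r2=0x06
[3] flags=0000 → (cmp)
[4] flags=0000 PL?T → r1=0x07
[5] flags=0000 GE?T → r0=0x72
[6] flags=0010 → (cmp)
[7] flags=0010 CC?F → skip
[8] flags=0010 LE?F → skip
[9] flags=0010 LT?F → skip

EXEC = [2,4,5]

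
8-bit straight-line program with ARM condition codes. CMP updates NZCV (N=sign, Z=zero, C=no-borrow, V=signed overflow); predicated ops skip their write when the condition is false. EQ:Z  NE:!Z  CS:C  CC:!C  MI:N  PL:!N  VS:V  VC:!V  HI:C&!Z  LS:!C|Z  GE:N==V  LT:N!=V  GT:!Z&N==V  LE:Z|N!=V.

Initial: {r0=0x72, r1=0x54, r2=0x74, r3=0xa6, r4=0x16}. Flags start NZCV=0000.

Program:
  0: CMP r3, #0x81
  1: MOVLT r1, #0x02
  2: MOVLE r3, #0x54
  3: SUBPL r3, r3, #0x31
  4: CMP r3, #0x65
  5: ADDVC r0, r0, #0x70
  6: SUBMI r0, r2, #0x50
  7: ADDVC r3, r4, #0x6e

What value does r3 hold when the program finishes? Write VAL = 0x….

0: ✓ CMP  NZCV=0010
1: · MOVLT
2: · MOVLE
3: ✓ SUBPL  r3←0x75
4: ✓ CMP  NZCV=0010
5: ✓ ADDVC  r0←0xe2
6: · SUBMI
7: ✓ ADDVC  r3←0x84

VAL = 0x84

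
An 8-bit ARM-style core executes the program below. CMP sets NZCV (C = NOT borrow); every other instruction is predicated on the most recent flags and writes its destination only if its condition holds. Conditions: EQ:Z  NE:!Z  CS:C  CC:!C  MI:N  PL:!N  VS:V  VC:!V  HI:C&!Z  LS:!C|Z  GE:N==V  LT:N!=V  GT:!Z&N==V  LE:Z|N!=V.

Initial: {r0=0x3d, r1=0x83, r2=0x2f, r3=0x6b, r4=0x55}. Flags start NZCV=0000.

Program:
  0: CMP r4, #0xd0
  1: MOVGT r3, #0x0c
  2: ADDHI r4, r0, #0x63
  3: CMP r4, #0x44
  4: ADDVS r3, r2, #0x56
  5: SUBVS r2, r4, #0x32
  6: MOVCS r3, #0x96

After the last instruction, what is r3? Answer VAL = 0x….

VAL = 0x96

[0] flags=1001 → (cmp)
[1] flags=1001 GT?T → r3=0x0c
[2] flags=1001 HI?F → skip
[3] flags=0010 → (cmp)
[4] flags=0010 VS?F → skip
[5] flags=0010 VS?F → skip
[6] flags=0010 CS?T → r3=0x96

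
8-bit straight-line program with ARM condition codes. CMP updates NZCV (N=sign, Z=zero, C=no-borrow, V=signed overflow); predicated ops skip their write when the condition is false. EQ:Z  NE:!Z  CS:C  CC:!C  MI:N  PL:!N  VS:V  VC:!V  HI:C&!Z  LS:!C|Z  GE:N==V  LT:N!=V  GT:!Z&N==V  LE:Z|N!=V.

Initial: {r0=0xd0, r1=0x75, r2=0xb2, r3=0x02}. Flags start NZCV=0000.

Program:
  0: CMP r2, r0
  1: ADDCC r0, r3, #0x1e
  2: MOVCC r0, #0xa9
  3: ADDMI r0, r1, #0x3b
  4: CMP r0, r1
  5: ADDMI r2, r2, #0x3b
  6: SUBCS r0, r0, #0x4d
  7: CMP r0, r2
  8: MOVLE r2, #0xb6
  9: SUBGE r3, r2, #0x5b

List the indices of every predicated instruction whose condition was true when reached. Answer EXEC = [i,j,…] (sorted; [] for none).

0: ✓ CMP  NZCV=1000
1: ✓ ADDCC  r0←0x20
2: ✓ MOVCC  r0←0xa9
3: ✓ ADDMI  r0←0xb0
4: ✓ CMP  NZCV=0011
5: · ADDMI
6: ✓ SUBCS  r0←0x63
7: ✓ CMP  NZCV=1001
8: · MOVLE
9: ✓ SUBGE  r3←0x57

EXEC = [1,2,3,6,9]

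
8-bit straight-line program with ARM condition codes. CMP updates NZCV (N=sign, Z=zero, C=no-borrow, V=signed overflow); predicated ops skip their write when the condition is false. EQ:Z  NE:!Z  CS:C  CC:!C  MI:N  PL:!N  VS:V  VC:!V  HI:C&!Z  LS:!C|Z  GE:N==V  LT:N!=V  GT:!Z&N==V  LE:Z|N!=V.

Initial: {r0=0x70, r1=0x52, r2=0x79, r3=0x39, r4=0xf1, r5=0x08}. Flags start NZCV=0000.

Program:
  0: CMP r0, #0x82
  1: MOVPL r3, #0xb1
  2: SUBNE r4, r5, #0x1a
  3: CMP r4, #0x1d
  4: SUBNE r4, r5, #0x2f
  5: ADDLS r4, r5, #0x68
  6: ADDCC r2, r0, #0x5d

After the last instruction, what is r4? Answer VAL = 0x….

VAL = 0xd9

[0] flags=1001 → (cmp)
[1] flags=1001 PL?F → skip
[2] flags=1001 NE?T → r4=0xee
[3] flags=1010 → (cmp)
[4] flags=1010 NE?T → r4=0xd9
[5] flags=1010 LS?F → skip
[6] flags=1010 CC?F → skip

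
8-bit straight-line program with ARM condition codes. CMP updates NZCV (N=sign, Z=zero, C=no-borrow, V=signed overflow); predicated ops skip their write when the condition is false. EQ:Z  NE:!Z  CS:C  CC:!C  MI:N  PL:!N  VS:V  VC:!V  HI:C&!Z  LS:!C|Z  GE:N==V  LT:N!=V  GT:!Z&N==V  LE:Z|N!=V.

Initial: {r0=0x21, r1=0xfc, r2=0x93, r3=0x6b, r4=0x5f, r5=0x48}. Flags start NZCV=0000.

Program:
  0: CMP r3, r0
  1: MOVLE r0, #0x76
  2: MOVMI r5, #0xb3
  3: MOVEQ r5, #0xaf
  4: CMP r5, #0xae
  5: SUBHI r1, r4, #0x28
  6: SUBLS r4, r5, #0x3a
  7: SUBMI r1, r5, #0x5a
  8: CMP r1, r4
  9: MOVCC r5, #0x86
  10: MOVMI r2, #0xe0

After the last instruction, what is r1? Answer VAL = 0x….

VAL = 0xee

0: ✓ CMP  NZCV=0010
1: · MOVLE
2: · MOVMI
3: · MOVEQ
4: ✓ CMP  NZCV=1001
5: · SUBHI
6: ✓ SUBLS  r4←0x0e
7: ✓ SUBMI  r1←0xee
8: ✓ CMP  NZCV=1010
9: · MOVCC
10: ✓ MOVMI  r2←0xe0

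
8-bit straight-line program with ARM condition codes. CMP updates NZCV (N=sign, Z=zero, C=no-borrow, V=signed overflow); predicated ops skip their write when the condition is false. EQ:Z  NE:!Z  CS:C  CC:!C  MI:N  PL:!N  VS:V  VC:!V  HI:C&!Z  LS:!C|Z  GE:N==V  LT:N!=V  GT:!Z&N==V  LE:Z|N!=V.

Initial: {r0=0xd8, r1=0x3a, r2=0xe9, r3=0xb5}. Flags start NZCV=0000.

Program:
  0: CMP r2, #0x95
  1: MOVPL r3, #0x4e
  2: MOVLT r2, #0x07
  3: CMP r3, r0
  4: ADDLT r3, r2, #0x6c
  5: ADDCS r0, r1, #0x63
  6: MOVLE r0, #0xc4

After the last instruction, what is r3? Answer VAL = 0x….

VAL = 0x4e

0: ✓ CMP  NZCV=0010
1: ✓ MOVPL  r3←0x4e
2: · MOVLT
3: ✓ CMP  NZCV=0000
4: · ADDLT
5: · ADDCS
6: · MOVLE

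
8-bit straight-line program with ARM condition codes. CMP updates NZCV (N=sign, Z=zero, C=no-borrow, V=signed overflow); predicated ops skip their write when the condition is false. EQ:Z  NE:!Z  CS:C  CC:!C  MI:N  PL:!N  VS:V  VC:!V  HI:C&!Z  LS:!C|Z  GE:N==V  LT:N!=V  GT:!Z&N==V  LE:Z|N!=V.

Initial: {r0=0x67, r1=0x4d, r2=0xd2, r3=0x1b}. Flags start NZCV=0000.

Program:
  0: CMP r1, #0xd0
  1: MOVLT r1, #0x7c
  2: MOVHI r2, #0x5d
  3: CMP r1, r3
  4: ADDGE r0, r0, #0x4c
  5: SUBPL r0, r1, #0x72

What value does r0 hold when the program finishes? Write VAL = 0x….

0: ✓ CMP  NZCV=0000
1: · MOVLT
2: · MOVHI
3: ✓ CMP  NZCV=0010
4: ✓ ADDGE  r0←0xb3
5: ✓ SUBPL  r0←0xdb

VAL = 0xdb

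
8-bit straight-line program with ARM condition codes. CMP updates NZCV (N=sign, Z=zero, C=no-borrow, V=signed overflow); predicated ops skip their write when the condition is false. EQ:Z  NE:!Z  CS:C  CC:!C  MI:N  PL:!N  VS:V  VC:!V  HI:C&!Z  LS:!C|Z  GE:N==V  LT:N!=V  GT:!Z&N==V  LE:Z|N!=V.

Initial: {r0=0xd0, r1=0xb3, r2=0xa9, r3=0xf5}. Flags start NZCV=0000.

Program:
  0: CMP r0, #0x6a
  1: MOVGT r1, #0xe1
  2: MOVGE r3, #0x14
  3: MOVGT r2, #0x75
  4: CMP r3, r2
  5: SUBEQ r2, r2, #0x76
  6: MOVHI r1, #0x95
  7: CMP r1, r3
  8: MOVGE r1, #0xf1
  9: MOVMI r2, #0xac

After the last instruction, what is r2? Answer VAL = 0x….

VAL = 0xac

0: ✓ CMP  NZCV=0011
1: · MOVGT
2: · MOVGE
3: · MOVGT
4: ✓ CMP  NZCV=0010
5: · SUBEQ
6: ✓ MOVHI  r1←0x95
7: ✓ CMP  NZCV=1000
8: · MOVGE
9: ✓ MOVMI  r2←0xac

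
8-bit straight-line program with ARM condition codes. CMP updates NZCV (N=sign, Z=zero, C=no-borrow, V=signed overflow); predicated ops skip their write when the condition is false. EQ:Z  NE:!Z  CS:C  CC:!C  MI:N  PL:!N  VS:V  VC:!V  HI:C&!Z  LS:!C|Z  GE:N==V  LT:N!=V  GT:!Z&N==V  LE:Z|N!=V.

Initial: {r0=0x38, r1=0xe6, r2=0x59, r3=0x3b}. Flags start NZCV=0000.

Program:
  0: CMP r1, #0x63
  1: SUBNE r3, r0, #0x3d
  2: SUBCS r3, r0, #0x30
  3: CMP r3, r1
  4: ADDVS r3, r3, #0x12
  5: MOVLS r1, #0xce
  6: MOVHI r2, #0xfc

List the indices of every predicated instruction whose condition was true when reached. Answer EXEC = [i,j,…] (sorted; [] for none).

0: ✓ CMP  NZCV=1010
1: ✓ SUBNE  r3←0xfb
2: ✓ SUBCS  r3←0x08
3: ✓ CMP  NZCV=0000
4: · ADDVS
5: ✓ MOVLS  r1←0xce
6: · MOVHI

EXEC = [1,2,5]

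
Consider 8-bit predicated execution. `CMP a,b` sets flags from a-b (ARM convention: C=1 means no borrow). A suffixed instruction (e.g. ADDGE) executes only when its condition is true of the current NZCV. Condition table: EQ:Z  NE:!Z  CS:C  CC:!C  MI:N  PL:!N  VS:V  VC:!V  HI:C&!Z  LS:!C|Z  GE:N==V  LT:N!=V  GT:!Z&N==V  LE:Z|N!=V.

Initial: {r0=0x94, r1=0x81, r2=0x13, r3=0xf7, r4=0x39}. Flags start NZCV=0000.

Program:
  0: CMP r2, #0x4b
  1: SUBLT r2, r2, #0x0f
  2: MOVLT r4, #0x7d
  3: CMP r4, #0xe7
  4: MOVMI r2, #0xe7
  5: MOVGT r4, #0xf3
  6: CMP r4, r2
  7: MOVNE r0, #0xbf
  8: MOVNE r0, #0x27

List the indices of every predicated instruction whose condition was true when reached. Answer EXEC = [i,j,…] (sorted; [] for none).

0: ✓ CMP  NZCV=1000
1: ✓ SUBLT  r2←0x04
2: ✓ MOVLT  r4←0x7d
3: ✓ CMP  NZCV=1001
4: ✓ MOVMI  r2←0xe7
5: ✓ MOVGT  r4←0xf3
6: ✓ CMP  NZCV=0010
7: ✓ MOVNE  r0←0xbf
8: ✓ MOVNE  r0←0x27

EXEC = [1,2,4,5,7,8]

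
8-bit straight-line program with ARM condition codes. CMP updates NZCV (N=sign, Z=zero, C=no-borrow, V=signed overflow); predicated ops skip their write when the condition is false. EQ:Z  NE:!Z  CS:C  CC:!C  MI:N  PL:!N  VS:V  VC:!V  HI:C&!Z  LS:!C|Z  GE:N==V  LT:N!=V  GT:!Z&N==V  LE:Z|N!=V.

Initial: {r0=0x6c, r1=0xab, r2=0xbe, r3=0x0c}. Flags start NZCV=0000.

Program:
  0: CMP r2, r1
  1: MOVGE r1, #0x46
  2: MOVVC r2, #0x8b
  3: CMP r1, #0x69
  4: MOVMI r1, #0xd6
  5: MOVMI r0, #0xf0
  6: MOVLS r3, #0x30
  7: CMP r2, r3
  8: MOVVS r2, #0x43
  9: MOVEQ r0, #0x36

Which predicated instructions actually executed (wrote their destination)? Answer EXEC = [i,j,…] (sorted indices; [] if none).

0: ✓ CMP  NZCV=0010
1: ✓ MOVGE  r1←0x46
2: ✓ MOVVC  r2←0x8b
3: ✓ CMP  NZCV=1000
4: ✓ MOVMI  r1←0xd6
5: ✓ MOVMI  r0←0xf0
6: ✓ MOVLS  r3←0x30
7: ✓ CMP  NZCV=0011
8: ✓ MOVVS  r2←0x43
9: · MOVEQ

EXEC = [1,2,4,5,6,8]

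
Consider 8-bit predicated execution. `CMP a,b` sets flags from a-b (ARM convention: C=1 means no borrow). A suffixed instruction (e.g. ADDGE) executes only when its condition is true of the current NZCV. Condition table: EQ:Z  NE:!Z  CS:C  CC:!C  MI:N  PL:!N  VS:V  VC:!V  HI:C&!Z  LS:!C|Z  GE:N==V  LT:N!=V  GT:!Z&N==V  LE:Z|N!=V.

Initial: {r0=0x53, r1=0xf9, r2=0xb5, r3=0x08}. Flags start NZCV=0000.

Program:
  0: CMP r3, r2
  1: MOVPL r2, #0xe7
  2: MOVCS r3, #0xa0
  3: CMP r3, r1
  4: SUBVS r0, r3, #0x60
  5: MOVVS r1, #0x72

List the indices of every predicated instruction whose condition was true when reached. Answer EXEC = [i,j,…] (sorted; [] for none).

[0] flags=0000 → (cmp)
[1] flags=0000 PL?T → r2=0xe7
[2] flags=0000 CS?F → skip
[3] flags=0000 → (cmp)
[4] flags=0000 VS?F → skip
[5] flags=0000 VS?F → skip

EXEC = [1]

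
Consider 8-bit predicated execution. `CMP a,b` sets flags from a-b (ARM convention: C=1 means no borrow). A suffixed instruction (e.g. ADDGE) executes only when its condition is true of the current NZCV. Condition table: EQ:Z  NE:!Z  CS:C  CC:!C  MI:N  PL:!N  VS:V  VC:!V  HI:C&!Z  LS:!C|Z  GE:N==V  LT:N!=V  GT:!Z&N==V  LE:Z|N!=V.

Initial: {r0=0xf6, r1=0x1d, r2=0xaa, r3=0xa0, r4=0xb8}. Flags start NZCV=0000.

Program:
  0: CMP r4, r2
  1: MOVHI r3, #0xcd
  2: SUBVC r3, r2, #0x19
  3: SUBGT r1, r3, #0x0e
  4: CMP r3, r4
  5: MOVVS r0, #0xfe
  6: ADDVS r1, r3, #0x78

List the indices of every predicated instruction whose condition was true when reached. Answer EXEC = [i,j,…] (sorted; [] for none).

0: ✓ CMP  NZCV=0010
1: ✓ MOVHI  r3←0xcd
2: ✓ SUBVC  r3←0x91
3: ✓ SUBGT  r1←0x83
4: ✓ CMP  NZCV=1000
5: · MOVVS
6: · ADDVS

EXEC = [1,2,3]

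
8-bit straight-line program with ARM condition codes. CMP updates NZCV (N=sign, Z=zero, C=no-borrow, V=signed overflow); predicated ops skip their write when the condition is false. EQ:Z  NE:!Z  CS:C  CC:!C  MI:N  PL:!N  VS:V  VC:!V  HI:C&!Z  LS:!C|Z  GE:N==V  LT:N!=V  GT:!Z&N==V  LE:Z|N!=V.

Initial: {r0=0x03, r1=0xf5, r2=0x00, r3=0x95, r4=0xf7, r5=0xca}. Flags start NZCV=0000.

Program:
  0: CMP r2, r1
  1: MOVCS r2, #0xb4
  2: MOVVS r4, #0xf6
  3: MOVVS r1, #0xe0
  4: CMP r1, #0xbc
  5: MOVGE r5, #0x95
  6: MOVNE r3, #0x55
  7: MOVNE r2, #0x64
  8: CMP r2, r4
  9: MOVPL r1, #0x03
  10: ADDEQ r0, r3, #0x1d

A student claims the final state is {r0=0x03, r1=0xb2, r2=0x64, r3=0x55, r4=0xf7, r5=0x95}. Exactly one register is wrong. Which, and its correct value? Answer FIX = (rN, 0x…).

FIX = (r1, 0x03)

0: ✓ CMP  NZCV=0000
1: · MOVCS
2: · MOVVS
3: · MOVVS
4: ✓ CMP  NZCV=0010
5: ✓ MOVGE  r5←0x95
6: ✓ MOVNE  r3←0x55
7: ✓ MOVNE  r2←0x64
8: ✓ CMP  NZCV=0000
9: ✓ MOVPL  r1←0x03
10: · ADDEQ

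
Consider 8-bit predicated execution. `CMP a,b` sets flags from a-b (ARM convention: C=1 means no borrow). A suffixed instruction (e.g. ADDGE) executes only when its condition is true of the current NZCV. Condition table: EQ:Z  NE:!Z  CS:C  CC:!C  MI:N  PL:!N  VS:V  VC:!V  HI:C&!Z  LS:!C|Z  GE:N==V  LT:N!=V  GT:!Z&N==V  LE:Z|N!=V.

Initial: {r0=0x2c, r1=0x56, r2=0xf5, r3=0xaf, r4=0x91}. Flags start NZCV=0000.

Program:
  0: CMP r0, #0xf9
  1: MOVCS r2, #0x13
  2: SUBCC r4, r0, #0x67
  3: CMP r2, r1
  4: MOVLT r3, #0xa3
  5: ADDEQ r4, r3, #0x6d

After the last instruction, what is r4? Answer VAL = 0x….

VAL = 0xc5

0: ✓ CMP  NZCV=0000
1: · MOVCS
2: ✓ SUBCC  r4←0xc5
3: ✓ CMP  NZCV=1010
4: ✓ MOVLT  r3←0xa3
5: · ADDEQ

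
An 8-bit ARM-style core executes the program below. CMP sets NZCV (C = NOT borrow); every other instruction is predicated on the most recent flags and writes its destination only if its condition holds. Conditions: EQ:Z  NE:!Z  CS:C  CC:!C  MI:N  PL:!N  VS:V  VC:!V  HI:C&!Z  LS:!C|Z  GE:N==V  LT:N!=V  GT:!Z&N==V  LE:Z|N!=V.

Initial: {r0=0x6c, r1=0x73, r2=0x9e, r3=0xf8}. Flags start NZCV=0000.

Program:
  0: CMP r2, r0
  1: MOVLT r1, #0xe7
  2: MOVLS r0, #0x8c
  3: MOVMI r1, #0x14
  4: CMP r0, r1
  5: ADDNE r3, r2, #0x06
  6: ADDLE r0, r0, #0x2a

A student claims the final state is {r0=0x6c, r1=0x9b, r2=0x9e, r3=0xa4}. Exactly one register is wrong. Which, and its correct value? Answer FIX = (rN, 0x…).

[0] flags=0011 → (cmp)
[1] flags=0011 LT?T → r1=0xe7
[2] flags=0011 LS?F → skip
[3] flags=0011 MI?F → skip
[4] flags=1001 → (cmp)
[5] flags=1001 NE?T → r3=0xa4
[6] flags=1001 LE?F → skip

FIX = (r1, 0xe7)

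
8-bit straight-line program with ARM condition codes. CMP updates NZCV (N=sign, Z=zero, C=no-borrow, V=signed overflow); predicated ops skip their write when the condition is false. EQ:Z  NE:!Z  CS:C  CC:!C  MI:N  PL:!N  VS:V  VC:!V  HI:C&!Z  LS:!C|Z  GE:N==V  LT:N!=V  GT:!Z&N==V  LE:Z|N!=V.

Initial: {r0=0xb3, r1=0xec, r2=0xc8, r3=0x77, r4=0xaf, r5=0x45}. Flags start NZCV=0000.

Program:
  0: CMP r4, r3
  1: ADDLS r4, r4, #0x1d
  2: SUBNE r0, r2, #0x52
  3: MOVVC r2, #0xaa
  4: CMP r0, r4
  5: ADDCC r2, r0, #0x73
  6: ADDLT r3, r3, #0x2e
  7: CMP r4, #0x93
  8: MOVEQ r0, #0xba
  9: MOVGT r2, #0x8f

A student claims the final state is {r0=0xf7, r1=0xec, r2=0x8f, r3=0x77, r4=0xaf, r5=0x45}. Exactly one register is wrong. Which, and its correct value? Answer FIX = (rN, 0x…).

FIX = (r0, 0x76)

0: ✓ CMP  NZCV=0011
1: · ADDLS
2: ✓ SUBNE  r0←0x76
3: · MOVVC
4: ✓ CMP  NZCV=1001
5: ✓ ADDCC  r2←0xe9
6: · ADDLT
7: ✓ CMP  NZCV=0010
8: · MOVEQ
9: ✓ MOVGT  r2←0x8f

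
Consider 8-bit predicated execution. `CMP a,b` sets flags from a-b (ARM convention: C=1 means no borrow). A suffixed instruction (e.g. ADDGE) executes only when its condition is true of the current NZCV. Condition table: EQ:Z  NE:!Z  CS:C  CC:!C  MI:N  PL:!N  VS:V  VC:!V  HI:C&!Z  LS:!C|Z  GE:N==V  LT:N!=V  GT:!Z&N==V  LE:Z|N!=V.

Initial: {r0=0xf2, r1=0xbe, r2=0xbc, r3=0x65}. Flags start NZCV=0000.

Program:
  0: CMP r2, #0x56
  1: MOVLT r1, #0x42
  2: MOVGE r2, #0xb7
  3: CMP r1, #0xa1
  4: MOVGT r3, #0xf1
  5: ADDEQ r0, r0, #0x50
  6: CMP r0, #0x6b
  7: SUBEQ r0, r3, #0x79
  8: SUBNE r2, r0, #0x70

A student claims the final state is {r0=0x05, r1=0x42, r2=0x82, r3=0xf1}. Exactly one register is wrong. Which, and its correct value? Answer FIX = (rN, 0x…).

FIX = (r0, 0xf2)

0: ✓ CMP  NZCV=0011
1: ✓ MOVLT  r1←0x42
2: · MOVGE
3: ✓ CMP  NZCV=1001
4: ✓ MOVGT  r3←0xf1
5: · ADDEQ
6: ✓ CMP  NZCV=1010
7: · SUBEQ
8: ✓ SUBNE  r2←0x82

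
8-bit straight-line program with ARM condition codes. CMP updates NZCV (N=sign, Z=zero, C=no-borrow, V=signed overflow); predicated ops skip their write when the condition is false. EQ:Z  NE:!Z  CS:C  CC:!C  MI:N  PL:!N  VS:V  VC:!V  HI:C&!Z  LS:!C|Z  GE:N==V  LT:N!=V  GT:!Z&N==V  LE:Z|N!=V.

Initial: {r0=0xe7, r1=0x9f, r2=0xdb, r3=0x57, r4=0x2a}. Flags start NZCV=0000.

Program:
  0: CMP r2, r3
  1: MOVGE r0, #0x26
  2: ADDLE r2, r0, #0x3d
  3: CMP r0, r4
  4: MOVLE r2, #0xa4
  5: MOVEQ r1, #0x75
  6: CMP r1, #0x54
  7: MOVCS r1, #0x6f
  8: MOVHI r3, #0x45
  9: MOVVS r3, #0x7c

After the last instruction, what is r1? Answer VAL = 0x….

0: ✓ CMP  NZCV=1010
1: · MOVGE
2: ✓ ADDLE  r2←0x24
3: ✓ CMP  NZCV=1010
4: ✓ MOVLE  r2←0xa4
5: · MOVEQ
6: ✓ CMP  NZCV=0011
7: ✓ MOVCS  r1←0x6f
8: ✓ MOVHI  r3←0x45
9: ✓ MOVVS  r3←0x7c

VAL = 0x6f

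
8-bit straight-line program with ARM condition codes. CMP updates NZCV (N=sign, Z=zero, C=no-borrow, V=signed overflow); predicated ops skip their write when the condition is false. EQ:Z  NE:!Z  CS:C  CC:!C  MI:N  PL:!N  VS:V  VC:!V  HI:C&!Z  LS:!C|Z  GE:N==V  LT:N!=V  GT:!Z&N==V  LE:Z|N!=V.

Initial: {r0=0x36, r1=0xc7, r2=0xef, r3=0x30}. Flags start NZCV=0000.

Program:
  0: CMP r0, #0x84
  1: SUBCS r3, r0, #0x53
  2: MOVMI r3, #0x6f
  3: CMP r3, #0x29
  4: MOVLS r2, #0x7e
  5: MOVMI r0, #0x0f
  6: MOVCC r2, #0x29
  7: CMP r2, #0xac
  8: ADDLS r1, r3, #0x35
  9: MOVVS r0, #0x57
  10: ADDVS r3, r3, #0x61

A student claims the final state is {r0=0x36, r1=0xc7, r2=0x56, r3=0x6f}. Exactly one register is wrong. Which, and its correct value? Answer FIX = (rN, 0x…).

FIX = (r2, 0xef)

0: ✓ CMP  NZCV=1001
1: · SUBCS
2: ✓ MOVMI  r3←0x6f
3: ✓ CMP  NZCV=0010
4: · MOVLS
5: · MOVMI
6: · MOVCC
7: ✓ CMP  NZCV=0010
8: · ADDLS
9: · MOVVS
10: · ADDVS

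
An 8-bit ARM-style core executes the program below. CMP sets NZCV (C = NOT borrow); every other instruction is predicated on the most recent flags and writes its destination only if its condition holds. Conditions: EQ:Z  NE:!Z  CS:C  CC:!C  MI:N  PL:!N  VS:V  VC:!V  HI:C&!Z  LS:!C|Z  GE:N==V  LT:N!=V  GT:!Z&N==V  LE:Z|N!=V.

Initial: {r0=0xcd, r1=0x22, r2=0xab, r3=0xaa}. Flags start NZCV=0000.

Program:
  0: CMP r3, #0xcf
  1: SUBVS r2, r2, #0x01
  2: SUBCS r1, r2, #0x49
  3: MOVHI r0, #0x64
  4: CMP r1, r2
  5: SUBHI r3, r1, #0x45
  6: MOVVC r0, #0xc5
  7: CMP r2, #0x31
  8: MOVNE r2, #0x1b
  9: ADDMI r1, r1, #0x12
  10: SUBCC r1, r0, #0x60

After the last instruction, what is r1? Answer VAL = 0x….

VAL = 0x22

[0] flags=1000 → (cmp)
[1] flags=1000 VS?F → skip
[2] flags=1000 CS?F → skip
[3] flags=1000 HI?F → skip
[4] flags=0000 → (cmp)
[5] flags=0000 HI?F → skip
[6] flags=0000 VC?T → r0=0xc5
[7] flags=0011 → (cmp)
[8] flags=0011 NE?T → r2=0x1b
[9] flags=0011 MI?F → skip
[10] flags=0011 CC?F → skip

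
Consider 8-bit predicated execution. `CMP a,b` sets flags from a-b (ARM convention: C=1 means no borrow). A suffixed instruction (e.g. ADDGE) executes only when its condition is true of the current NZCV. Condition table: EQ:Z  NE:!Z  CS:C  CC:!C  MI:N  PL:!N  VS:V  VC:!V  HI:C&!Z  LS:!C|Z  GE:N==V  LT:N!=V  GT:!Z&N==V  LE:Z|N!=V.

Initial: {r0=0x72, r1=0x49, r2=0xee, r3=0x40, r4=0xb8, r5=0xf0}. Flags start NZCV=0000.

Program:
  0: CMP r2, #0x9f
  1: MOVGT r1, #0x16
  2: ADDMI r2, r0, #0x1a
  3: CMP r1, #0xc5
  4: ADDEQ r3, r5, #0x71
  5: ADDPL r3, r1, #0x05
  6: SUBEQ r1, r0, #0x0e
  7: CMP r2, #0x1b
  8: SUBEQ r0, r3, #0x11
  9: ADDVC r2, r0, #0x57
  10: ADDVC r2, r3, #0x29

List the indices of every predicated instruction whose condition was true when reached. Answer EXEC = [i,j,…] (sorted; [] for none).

EXEC = [1,5,9,10]

[0] flags=0010 → (cmp)
[1] flags=0010 GT?T → r1=0x16
[2] flags=0010 MI?F → skip
[3] flags=0000 → (cmp)
[4] flags=0000 EQ?F → skip
[5] flags=0000 PL?T → r3=0x1b
[6] flags=0000 EQ?F → skip
[7] flags=1010 → (cmp)
[8] flags=1010 EQ?F → skip
[9] flags=1010 VC?T → r2=0xc9
[10] flags=1010 VC?T → r2=0x44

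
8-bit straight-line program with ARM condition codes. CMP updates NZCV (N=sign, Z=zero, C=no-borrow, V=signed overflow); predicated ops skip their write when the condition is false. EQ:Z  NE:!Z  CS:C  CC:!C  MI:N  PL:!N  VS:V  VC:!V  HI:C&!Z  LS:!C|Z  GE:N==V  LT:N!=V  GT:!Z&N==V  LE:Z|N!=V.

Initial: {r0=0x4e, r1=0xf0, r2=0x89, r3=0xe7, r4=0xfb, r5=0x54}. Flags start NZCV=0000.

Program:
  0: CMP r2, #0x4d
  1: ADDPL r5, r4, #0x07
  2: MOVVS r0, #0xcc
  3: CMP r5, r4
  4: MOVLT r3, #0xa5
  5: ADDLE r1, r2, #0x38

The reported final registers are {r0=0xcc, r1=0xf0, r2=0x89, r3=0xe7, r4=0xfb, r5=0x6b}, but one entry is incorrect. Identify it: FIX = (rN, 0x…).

[0] flags=0011 → (cmp)
[1] flags=0011 PL?T → r5=0x02
[2] flags=0011 VS?T → r0=0xcc
[3] flags=0000 → (cmp)
[4] flags=0000 LT?F → skip
[5] flags=0000 LE?F → skip

FIX = (r5, 0x02)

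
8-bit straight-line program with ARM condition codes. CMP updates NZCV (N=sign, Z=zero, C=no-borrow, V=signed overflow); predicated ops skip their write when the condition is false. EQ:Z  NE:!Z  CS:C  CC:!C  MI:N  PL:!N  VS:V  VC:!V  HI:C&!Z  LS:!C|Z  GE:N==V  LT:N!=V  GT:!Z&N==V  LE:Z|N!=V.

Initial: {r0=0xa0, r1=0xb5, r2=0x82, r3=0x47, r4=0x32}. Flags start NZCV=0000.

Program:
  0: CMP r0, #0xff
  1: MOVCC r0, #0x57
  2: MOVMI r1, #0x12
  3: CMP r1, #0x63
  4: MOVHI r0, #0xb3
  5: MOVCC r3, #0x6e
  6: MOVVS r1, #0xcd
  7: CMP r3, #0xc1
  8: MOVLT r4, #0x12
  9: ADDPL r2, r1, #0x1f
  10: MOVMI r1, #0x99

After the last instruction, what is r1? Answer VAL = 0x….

0: ✓ CMP  NZCV=1000
1: ✓ MOVCC  r0←0x57
2: ✓ MOVMI  r1←0x12
3: ✓ CMP  NZCV=1000
4: · MOVHI
5: ✓ MOVCC  r3←0x6e
6: · MOVVS
7: ✓ CMP  NZCV=1001
8: · MOVLT
9: · ADDPL
10: ✓ MOVMI  r1←0x99

VAL = 0x99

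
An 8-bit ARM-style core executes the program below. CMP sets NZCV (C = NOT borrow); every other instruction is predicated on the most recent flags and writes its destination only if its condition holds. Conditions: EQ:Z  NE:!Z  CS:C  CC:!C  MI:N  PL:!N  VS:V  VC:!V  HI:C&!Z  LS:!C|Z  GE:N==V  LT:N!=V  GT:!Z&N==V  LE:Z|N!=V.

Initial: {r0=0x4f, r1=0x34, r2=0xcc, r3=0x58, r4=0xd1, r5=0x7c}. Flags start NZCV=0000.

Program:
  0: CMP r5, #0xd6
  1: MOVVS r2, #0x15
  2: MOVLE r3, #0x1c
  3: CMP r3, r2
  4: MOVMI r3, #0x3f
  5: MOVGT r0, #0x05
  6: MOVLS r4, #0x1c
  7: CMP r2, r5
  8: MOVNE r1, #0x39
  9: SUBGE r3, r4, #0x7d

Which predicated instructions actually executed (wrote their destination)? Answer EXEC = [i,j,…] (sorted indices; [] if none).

[0] flags=1001 → (cmp)
[1] flags=1001 VS?T → r2=0x15
[2] flags=1001 LE?F → skip
[3] flags=0010 → (cmp)
[4] flags=0010 MI?F → skip
[5] flags=0010 GT?T → r0=0x05
[6] flags=0010 LS?F → skip
[7] flags=1000 → (cmp)
[8] flags=1000 NE?T → r1=0x39
[9] flags=1000 GE?F → skip

EXEC = [1,5,8]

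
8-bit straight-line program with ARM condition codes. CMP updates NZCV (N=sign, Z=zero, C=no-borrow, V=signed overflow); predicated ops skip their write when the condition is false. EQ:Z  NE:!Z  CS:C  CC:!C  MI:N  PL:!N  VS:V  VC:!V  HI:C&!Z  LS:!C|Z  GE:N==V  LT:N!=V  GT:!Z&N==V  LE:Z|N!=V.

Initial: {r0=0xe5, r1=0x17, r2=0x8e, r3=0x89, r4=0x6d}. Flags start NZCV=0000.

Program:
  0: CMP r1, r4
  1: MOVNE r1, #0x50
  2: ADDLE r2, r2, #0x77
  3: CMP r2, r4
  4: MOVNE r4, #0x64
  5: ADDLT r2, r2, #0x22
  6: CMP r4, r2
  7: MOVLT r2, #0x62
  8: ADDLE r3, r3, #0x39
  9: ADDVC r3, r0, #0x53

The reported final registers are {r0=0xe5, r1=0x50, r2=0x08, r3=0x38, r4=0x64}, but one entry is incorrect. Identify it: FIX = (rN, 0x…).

0: ✓ CMP  NZCV=1000
1: ✓ MOVNE  r1←0x50
2: ✓ ADDLE  r2←0x05
3: ✓ CMP  NZCV=1000
4: ✓ MOVNE  r4←0x64
5: ✓ ADDLT  r2←0x27
6: ✓ CMP  NZCV=0010
7: · MOVLT
8: · ADDLE
9: ✓ ADDVC  r3←0x38

FIX = (r2, 0x27)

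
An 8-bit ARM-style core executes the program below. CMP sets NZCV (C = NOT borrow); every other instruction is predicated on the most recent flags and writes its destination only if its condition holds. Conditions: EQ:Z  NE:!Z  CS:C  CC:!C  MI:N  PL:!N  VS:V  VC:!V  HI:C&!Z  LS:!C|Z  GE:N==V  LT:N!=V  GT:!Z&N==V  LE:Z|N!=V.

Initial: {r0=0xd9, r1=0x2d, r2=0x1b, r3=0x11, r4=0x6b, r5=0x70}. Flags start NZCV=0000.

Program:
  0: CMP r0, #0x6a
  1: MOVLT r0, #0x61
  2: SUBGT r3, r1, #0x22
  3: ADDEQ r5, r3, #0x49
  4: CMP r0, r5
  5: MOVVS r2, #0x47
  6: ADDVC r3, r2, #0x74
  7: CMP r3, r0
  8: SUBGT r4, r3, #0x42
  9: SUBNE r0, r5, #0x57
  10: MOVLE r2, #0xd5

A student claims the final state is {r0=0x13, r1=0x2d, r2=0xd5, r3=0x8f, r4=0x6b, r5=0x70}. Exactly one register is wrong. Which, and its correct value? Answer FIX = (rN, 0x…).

FIX = (r0, 0x19)

[0] flags=0011 → (cmp)
[1] flags=0011 LT?T → r0=0x61
[2] flags=0011 GT?F → skip
[3] flags=0011 EQ?F → skip
[4] flags=1000 → (cmp)
[5] flags=1000 VS?F → skip
[6] flags=1000 VC?T → r3=0x8f
[7] flags=0011 → (cmp)
[8] flags=0011 GT?F → skip
[9] flags=0011 NE?T → r0=0x19
[10] flags=0011 LE?T → r2=0xd5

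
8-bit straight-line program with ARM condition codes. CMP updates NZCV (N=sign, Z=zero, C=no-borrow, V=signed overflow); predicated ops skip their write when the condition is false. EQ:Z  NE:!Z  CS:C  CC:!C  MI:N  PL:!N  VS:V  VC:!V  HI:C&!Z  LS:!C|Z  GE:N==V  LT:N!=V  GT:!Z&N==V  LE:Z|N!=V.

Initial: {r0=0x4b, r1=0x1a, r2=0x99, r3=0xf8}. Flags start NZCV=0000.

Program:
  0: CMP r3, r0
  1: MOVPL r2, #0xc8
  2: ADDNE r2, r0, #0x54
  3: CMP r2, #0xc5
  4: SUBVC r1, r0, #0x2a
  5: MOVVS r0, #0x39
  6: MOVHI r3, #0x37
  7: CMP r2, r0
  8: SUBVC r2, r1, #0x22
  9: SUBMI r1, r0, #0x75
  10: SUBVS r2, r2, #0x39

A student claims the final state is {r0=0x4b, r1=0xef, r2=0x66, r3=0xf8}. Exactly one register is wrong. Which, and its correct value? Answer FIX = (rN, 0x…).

0: ✓ CMP  NZCV=1010
1: · MOVPL
2: ✓ ADDNE  r2←0x9f
3: ✓ CMP  NZCV=1000
4: ✓ SUBVC  r1←0x21
5: · MOVVS
6: · MOVHI
7: ✓ CMP  NZCV=0011
8: · SUBVC
9: · SUBMI
10: ✓ SUBVS  r2←0x66

FIX = (r1, 0x21)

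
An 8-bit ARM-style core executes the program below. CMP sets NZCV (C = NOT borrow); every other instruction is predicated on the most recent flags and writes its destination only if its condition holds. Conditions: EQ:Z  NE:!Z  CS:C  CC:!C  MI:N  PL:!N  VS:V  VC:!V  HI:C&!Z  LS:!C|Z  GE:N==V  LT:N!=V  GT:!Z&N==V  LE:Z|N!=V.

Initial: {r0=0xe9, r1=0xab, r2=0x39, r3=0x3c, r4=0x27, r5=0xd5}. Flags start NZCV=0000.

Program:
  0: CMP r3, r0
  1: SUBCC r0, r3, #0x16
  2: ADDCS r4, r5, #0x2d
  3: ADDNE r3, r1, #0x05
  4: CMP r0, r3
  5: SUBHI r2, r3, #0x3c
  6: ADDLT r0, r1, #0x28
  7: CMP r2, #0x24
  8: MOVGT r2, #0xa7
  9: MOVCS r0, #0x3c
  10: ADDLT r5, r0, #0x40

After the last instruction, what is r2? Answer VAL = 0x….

0: ✓ CMP  NZCV=0000
1: ✓ SUBCC  r0←0x26
2: · ADDCS
3: ✓ ADDNE  r3←0xb0
4: ✓ CMP  NZCV=0000
5: · SUBHI
6: · ADDLT
7: ✓ CMP  NZCV=0010
8: ✓ MOVGT  r2←0xa7
9: ✓ MOVCS  r0←0x3c
10: · ADDLT

VAL = 0xa7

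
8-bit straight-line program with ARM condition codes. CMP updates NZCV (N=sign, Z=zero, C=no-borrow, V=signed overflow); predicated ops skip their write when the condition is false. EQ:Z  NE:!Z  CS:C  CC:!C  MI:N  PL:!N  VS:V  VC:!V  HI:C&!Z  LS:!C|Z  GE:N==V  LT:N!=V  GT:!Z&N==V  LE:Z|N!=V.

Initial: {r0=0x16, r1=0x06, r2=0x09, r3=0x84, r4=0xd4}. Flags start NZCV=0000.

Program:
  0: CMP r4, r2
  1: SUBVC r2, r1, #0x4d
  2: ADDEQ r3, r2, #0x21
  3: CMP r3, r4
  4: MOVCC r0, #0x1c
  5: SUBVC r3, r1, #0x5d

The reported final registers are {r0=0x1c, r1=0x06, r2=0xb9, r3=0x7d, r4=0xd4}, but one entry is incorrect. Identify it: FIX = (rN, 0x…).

FIX = (r3, 0xa9)

0: ✓ CMP  NZCV=1010
1: ✓ SUBVC  r2←0xb9
2: · ADDEQ
3: ✓ CMP  NZCV=1000
4: ✓ MOVCC  r0←0x1c
5: ✓ SUBVC  r3←0xa9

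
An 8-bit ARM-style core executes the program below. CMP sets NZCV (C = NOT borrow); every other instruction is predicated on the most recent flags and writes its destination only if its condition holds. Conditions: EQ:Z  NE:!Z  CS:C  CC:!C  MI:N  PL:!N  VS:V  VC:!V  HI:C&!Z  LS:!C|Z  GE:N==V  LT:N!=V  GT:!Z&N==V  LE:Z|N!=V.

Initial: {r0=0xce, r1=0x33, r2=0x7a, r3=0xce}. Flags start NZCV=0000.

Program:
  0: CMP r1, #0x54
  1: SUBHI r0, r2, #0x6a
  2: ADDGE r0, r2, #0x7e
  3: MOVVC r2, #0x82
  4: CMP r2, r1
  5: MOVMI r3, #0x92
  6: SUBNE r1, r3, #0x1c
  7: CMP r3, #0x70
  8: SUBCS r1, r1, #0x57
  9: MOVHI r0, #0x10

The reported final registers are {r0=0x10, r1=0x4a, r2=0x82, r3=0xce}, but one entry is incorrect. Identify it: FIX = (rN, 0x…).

FIX = (r1, 0x5b)

[0] flags=1000 → (cmp)
[1] flags=1000 HI?F → skip
[2] flags=1000 GE?F → skip
[3] flags=1000 VC?T → r2=0x82
[4] flags=0011 → (cmp)
[5] flags=0011 MI?F → skip
[6] flags=0011 NE?T → r1=0xb2
[7] flags=0011 → (cmp)
[8] flags=0011 CS?T → r1=0x5b
[9] flags=0011 HI?T → r0=0x10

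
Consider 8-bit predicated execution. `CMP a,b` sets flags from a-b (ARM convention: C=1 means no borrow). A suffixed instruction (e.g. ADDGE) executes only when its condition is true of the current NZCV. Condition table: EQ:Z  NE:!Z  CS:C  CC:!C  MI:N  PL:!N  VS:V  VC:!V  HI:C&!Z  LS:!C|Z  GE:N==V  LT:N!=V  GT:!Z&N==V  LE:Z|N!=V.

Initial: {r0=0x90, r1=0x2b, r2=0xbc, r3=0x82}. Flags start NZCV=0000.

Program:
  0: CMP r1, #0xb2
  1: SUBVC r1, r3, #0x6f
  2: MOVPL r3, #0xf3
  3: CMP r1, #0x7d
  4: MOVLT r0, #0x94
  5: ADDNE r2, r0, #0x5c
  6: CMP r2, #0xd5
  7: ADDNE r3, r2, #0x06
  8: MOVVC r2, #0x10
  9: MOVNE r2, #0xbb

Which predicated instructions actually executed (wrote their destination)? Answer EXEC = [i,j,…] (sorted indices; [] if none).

0: ✓ CMP  NZCV=0000
1: ✓ SUBVC  r1←0x13
2: ✓ MOVPL  r3←0xf3
3: ✓ CMP  NZCV=1000
4: ✓ MOVLT  r0←0x94
5: ✓ ADDNE  r2←0xf0
6: ✓ CMP  NZCV=0010
7: ✓ ADDNE  r3←0xf6
8: ✓ MOVVC  r2←0x10
9: ✓ MOVNE  r2←0xbb

EXEC = [1,2,4,5,7,8,9]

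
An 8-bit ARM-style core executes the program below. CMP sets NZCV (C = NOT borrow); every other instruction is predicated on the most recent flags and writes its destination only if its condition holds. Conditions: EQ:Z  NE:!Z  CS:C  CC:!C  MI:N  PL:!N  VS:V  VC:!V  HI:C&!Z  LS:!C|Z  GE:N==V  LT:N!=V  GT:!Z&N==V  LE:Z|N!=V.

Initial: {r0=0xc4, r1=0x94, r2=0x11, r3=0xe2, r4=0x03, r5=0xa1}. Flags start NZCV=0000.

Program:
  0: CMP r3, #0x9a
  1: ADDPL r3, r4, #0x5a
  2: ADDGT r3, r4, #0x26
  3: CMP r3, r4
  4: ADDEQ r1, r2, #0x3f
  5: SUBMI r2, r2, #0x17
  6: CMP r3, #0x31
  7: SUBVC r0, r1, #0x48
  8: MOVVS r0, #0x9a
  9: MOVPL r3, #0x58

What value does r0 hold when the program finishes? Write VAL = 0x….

[0] flags=0010 → (cmp)
[1] flags=0010 PL?T → r3=0x5d
[2] flags=0010 GT?T → r3=0x29
[3] flags=0010 → (cmp)
[4] flags=0010 EQ?F → skip
[5] flags=0010 MI?F → skip
[6] flags=1000 → (cmp)
[7] flags=1000 VC?T → r0=0x4c
[8] flags=1000 VS?F → skip
[9] flags=1000 PL?F → skip

VAL = 0x4c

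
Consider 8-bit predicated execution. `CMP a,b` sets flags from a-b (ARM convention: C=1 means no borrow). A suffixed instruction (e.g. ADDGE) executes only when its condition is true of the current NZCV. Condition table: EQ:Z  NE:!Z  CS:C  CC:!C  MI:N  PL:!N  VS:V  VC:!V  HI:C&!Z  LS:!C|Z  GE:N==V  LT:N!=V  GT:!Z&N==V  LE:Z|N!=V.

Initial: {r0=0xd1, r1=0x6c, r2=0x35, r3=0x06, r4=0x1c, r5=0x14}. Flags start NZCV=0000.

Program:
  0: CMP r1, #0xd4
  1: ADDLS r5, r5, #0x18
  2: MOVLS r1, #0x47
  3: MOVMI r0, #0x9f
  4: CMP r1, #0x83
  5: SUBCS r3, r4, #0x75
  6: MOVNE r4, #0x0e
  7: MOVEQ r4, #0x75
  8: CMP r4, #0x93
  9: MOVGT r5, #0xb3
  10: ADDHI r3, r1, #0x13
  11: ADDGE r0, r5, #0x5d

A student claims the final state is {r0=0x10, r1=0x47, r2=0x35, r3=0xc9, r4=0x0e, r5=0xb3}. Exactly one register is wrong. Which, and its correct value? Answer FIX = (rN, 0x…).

0: ✓ CMP  NZCV=1001
1: ✓ ADDLS  r5←0x2c
2: ✓ MOVLS  r1←0x47
3: ✓ MOVMI  r0←0x9f
4: ✓ CMP  NZCV=1001
5: · SUBCS
6: ✓ MOVNE  r4←0x0e
7: · MOVEQ
8: ✓ CMP  NZCV=0000
9: ✓ MOVGT  r5←0xb3
10: · ADDHI
11: ✓ ADDGE  r0←0x10

FIX = (r3, 0x06)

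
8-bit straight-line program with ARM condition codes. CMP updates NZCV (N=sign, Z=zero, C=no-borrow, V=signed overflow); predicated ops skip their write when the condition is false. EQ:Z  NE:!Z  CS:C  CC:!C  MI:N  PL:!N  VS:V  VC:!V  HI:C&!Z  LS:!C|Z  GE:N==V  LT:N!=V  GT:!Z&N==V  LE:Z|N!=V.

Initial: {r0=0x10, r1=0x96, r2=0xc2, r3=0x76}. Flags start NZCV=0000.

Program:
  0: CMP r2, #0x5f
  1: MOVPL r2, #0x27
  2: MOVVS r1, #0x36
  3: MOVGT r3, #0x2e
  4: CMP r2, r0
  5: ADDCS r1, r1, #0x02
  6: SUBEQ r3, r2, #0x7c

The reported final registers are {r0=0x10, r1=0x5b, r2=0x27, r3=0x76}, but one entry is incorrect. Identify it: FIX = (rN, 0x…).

0: ✓ CMP  NZCV=0011
1: ✓ MOVPL  r2←0x27
2: ✓ MOVVS  r1←0x36
3: · MOVGT
4: ✓ CMP  NZCV=0010
5: ✓ ADDCS  r1←0x38
6: · SUBEQ

FIX = (r1, 0x38)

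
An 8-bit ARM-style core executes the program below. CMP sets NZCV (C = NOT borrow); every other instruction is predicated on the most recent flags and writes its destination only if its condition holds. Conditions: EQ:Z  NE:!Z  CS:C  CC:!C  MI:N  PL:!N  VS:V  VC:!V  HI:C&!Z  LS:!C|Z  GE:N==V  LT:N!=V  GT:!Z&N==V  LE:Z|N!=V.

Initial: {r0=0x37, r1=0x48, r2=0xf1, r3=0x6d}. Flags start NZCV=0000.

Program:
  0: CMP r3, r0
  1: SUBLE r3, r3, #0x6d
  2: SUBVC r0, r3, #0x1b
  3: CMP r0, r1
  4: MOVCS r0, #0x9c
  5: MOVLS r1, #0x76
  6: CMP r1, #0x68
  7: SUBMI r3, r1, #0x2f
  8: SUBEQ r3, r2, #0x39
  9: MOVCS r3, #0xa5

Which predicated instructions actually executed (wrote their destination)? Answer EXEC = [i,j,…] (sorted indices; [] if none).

[0] flags=0010 → (cmp)
[1] flags=0010 LE?F → skip
[2] flags=0010 VC?T → r0=0x52
[3] flags=0010 → (cmp)
[4] flags=0010 CS?T → r0=0x9c
[5] flags=0010 LS?F → skip
[6] flags=1000 → (cmp)
[7] flags=1000 MI?T → r3=0x19
[8] flags=1000 EQ?F → skip
[9] flags=1000 CS?F → skip

EXEC = [2,4,7]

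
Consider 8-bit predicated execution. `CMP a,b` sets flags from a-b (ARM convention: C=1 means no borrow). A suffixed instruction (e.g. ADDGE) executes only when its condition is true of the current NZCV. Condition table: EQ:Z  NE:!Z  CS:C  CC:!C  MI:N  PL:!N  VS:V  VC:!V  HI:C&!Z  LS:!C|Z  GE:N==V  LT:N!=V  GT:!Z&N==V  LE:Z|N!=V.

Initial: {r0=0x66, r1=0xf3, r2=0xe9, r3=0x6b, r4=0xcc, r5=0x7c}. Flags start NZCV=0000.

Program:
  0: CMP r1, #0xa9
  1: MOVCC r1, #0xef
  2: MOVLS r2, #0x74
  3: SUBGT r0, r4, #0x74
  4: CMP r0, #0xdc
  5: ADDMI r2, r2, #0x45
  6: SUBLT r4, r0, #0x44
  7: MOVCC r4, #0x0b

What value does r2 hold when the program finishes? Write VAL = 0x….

VAL = 0xe9

[0] flags=0010 → (cmp)
[1] flags=0010 CC?F → skip
[2] flags=0010 LS?F → skip
[3] flags=0010 GT?T → r0=0x58
[4] flags=0000 → (cmp)
[5] flags=0000 MI?F → skip
[6] flags=0000 LT?F → skip
[7] flags=0000 CC?T → r4=0x0b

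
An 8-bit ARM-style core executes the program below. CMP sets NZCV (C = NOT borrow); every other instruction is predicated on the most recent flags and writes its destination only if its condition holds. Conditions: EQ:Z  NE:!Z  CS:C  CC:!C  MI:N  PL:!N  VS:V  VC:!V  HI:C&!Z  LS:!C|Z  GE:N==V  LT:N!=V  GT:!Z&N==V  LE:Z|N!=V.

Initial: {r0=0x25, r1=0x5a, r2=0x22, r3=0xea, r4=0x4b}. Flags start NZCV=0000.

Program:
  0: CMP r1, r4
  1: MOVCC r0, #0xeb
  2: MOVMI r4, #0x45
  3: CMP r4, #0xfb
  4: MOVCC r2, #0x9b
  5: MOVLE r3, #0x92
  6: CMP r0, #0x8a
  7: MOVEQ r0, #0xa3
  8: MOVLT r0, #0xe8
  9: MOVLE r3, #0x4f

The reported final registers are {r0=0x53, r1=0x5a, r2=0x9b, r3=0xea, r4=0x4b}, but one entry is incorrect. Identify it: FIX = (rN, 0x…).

FIX = (r0, 0x25)

0: ✓ CMP  NZCV=0010
1: · MOVCC
2: · MOVMI
3: ✓ CMP  NZCV=0000
4: ✓ MOVCC  r2←0x9b
5: · MOVLE
6: ✓ CMP  NZCV=1001
7: · MOVEQ
8: · MOVLT
9: · MOVLE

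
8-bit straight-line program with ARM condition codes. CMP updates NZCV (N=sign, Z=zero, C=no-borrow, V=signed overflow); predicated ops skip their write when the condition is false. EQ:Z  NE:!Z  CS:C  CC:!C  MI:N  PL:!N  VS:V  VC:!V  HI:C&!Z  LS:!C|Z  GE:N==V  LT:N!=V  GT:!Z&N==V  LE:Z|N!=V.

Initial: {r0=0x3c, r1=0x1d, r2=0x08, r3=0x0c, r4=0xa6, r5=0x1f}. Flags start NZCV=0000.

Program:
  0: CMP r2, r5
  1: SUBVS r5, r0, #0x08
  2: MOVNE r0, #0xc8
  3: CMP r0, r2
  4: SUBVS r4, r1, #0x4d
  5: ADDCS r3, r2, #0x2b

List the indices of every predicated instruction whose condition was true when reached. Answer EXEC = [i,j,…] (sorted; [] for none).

[0] flags=1000 → (cmp)
[1] flags=1000 VS?F → skip
[2] flags=1000 NE?T → r0=0xc8
[3] flags=1010 → (cmp)
[4] flags=1010 VS?F → skip
[5] flags=1010 CS?T → r3=0x33

EXEC = [2,5]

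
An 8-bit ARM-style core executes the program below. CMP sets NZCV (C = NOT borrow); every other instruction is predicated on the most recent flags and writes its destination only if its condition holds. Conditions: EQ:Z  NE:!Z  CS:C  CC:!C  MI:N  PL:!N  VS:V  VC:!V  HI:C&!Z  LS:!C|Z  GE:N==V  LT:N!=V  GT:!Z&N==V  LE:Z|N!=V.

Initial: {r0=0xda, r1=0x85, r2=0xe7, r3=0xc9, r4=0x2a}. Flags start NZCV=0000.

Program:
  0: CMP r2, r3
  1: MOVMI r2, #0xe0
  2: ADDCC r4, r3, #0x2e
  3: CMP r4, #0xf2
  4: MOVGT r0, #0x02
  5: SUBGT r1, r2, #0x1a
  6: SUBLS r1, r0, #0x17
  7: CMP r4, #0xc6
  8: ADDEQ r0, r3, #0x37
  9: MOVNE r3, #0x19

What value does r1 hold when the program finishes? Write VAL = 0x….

VAL = 0xeb

0: ✓ CMP  NZCV=0010
1: · MOVMI
2: · ADDCC
3: ✓ CMP  NZCV=0000
4: ✓ MOVGT  r0←0x02
5: ✓ SUBGT  r1←0xcd
6: ✓ SUBLS  r1←0xeb
7: ✓ CMP  NZCV=0000
8: · ADDEQ
9: ✓ MOVNE  r3←0x19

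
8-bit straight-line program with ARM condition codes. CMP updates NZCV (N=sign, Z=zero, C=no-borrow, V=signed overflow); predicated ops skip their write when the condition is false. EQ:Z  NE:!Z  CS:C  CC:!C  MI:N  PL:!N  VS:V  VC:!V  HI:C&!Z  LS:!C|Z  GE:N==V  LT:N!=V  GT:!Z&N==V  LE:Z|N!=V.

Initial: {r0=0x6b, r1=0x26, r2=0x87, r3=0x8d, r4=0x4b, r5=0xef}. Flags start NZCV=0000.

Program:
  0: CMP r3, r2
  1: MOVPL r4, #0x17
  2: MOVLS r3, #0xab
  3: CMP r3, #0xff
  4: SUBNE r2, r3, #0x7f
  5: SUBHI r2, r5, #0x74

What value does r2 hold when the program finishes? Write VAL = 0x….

[0] flags=0010 → (cmp)
[1] flags=0010 PL?T → r4=0x17
[2] flags=0010 LS?F → skip
[3] flags=1000 → (cmp)
[4] flags=1000 NE?T → r2=0x0e
[5] flags=1000 HI?F → skip

VAL = 0x0e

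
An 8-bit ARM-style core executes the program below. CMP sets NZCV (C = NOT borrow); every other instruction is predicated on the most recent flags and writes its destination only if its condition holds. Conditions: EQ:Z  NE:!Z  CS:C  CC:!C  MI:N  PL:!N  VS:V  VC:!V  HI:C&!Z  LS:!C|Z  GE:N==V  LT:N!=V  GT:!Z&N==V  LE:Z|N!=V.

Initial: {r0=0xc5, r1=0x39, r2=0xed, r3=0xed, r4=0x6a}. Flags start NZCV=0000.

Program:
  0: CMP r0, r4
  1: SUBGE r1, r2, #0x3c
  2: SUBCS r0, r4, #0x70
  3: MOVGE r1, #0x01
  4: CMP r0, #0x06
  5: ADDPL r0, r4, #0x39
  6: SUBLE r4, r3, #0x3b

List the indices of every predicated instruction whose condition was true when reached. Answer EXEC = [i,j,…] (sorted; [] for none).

[0] flags=0011 → (cmp)
[1] flags=0011 GE?F → skip
[2] flags=0011 CS?T → r0=0xfa
[3] flags=0011 GE?F → skip
[4] flags=1010 → (cmp)
[5] flags=1010 PL?F → skip
[6] flags=1010 LE?T → r4=0xb2

EXEC = [2,6]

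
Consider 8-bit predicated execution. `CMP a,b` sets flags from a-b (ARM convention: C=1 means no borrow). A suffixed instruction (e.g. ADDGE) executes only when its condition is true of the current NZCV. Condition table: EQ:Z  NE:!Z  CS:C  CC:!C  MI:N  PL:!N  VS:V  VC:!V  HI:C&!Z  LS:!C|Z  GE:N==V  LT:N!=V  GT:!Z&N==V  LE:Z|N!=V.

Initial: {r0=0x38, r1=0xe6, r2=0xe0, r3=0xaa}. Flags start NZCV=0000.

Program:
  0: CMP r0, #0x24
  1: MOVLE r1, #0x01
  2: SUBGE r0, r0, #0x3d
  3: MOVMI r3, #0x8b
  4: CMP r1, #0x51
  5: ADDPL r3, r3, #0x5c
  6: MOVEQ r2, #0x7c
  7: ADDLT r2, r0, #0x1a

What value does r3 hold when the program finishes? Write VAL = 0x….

[0] flags=0010 → (cmp)
[1] flags=0010 LE?F → skip
[2] flags=0010 GE?T → r0=0xfb
[3] flags=0010 MI?F → skip
[4] flags=1010 → (cmp)
[5] flags=1010 PL?F → skip
[6] flags=1010 EQ?F → skip
[7] flags=1010 LT?T → r2=0x15

VAL = 0xaa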